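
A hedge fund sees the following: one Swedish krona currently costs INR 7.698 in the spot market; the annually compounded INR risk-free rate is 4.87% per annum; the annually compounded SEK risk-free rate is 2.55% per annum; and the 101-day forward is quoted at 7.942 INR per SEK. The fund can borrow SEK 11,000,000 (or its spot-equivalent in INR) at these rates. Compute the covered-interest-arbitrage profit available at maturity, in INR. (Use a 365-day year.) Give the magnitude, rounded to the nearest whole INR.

INR 2,173,279

T = 101/365 years.
Keep in SEK, deliver into the forward: 11,000,000·1.0069920299·7.942 = INR 87,972,837.72.
Swap to INR now, deposit: 11,000,000·7.698·1.0132449793 = INR 85,799,558.36.
The quoted forward overvalues SEK, so borrow INR, buy SEK at spot, deposit the SEK at 2.55%, and sell the proceeds forward at 7.942.
Profit = 87,972,837.72 − 85,799,558.36 = INR 2,173,279.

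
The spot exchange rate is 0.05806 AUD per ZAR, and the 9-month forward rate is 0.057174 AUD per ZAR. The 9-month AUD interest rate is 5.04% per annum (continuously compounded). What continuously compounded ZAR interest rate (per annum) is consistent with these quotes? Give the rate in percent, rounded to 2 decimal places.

7.09%

T = 9/12 years.
By CIP, F/S equals the AUD-to-ZAR growth ratio: 0.057174/0.05806 = 0.9847399.
The AUD side grows by e^(0.0504×9/12) = 1.0385235.
That pins the ZAR growth at 1.0546171.
r = ln(1.0546171)/(9/12) = 0.070904 → 7.09%.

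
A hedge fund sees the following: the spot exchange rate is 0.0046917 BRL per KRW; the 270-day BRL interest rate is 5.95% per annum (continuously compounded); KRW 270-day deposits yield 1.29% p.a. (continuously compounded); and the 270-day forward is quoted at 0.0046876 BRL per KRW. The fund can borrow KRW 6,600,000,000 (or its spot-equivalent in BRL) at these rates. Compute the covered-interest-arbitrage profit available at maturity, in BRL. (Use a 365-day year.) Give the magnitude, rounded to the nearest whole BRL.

BRL 1,123,752

T = 270/365 years.
Invest the KRW and cover forward: 6,600,000,000 × 1.0095881402 × 0.0046876 = BRL 31,234,799.42.
Convert at spot and invest in BRL: 6,600,000,000 × 0.0046917 × 1.0449966698 = BRL 32,358,551.78.
The quoted forward undervalues KRW, so borrow KRW, convert to BRL at spot, deposit the BRL at 5.95%, and buy KRW forward at 0.0046876 to cover the loan.
Profit = 32,358,551.78 − 31,234,799.42 = BRL 1,123,752.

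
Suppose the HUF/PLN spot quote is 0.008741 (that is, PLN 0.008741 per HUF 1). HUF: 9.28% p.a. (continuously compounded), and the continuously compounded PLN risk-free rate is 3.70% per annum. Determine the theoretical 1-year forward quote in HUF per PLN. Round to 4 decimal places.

120.9686

T = 1 year.
PLN growth factor: e^(0.0370×1) = 1.037693021.
HUF growth factor: e^(0.0928×1) = 1.097242265.
CIP: F = S · (grow PLN)/(grow HUF) = 0.008741 × 1.037693021/1.097242265 = 0.00826661074 PLN per HUF.
Quoted the other way: 1/0.00826661074 = 120.9686 HUF per PLN.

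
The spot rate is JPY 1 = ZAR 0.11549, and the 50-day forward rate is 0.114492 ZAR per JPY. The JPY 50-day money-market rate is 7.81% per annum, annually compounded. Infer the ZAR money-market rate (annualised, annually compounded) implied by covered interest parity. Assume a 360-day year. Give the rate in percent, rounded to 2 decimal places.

1.28%

T = 50/360 years.
CIP gives F = S · g_ZAR/g_JPY, so g_ZAR/g_JPY = 0.114492/0.11549 = 0.9913586.
JPY growth factor: (1 + 0.0781)^(50/360) = 1.0104992.
So the ZAR growth factor = 1.0017671.
r = 1.0017671^(360/50) − 1 = 0.012793 → 1.28%.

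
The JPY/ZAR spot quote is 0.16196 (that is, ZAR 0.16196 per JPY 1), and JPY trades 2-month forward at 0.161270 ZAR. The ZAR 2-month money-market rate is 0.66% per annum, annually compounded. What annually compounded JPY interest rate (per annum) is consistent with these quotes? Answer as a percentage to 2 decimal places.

3.27%

T = 2/12 years.
CIP gives F = S · g_ZAR/g_JPY, so g_ZAR/g_JPY = 0.16127/0.16196 = 0.9957397.
ZAR growth factor: (1 + 0.0066)^(2/12) = 1.001097.
That pins the JPY growth at 1.0053802.
Annualise: 1.0053802^(12/2) − 1 = 0.032719 = 3.27%.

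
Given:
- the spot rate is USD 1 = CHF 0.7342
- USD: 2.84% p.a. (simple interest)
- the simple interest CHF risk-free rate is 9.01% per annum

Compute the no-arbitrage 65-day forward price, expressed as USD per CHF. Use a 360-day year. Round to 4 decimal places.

T = 65/360 years.
Growth of 1 CHF over T: 1 + 0.0901×65/360 = 1.0162681.
Growth of 1 USD over T: 1 + 0.0284×65/360 = 1.0051278.
CIP: F = S · (grow CHF)/(grow USD) = 0.7342 × 1.0162681/1.0051278 = 0.7423375 CHF per USD.
Invert for USD per CHF: 1 / 0.7423375 = 1.3471.

1.3471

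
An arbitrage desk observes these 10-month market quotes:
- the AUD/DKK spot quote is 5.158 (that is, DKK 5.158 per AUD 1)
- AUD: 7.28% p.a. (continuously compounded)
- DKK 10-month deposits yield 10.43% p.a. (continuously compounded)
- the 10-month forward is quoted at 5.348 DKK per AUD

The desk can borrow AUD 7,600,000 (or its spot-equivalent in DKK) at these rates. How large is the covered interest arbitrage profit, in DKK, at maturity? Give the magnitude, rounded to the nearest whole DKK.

T = 10/12 years.
Keep in AUD, deliver into the forward: 7,600,000·1.0625446736·5.348 = DKK 43,186,915.75.
Swap to DKK now, deposit: 7,600,000·5.158·1.0908057754 = DKK 42,760,459.04.
The quoted forward overvalues AUD, so borrow DKK, buy AUD at spot, deposit the AUD at 7.28%, and sell the proceeds forward at 5.348.
The gap between the two covered legs is DKK 426,457.

DKK 426,457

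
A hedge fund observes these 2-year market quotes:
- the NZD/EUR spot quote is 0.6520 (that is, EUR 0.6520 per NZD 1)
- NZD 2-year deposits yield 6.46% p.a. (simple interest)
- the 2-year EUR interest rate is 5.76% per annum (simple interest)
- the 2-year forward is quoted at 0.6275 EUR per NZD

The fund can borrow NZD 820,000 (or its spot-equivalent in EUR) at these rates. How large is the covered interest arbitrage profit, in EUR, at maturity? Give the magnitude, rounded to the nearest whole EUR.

EUR 15,201

T = 2 years.
Invest the NZD and cover forward: 820,000 × 1.129200 × 0.6275 = EUR 581,029.86.
Convert at spot and invest in EUR: 820,000 × 0.6520 × 1.115200 = EUR 596,230.53.
The quoted forward undervalues NZD, so borrow NZD, convert to EUR at spot, deposit the EUR at 5.76%, and buy NZD forward at 0.6275 to cover the loan.
Arbitrage profit = |581,029.86 − 596,230.53| = EUR 15,201.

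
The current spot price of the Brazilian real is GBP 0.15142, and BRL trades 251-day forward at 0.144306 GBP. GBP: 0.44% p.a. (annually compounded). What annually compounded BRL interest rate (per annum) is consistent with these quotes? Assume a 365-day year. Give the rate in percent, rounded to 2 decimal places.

T = 251/365 years.
By CIP, F/S equals the GBP-to-BRL growth ratio: 0.144306/0.15142 = 0.9530181.
The GBP side grows by (1 + 0.0044)^(251/365) = 1.0030237.
So the BRL growth factor = 1.0524708.
r = 1.0524708^(365/251) − 1 = 0.077203 → 7.72%.

7.72%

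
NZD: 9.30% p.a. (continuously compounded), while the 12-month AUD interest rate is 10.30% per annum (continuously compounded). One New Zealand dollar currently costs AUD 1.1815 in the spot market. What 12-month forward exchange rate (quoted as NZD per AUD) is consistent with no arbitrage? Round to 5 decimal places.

T = 1 year.
AUD growth factor: e^(0.1030×1) = 1.1084914.
NZD accumulates by e^(0.0930×1) = 1.0974617.
So F = 1.1815 × 1.1084914 / 1.0974617 = 1.193374 (AUD/NZD).
Invert for NZD per AUD: 1 / 1.193374 = 0.83796.

0.83796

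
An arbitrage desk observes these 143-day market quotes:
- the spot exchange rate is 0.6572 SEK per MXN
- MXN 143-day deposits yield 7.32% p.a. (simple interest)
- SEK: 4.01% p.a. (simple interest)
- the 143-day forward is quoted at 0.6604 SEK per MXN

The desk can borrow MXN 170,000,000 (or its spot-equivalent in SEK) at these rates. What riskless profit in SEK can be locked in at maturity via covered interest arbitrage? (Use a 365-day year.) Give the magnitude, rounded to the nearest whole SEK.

T = 143/365 years.
Keep in MXN, deliver into the forward: 170,000,000·1.02867835616·0.6604 = SEK 115,487,661.69.
Swap to SEK now, deposit: 170,000,000·0.6572·1.01571041096 = SEK 113,479,229.95.
The quoted forward overvalues MXN, so borrow SEK, buy MXN at spot, deposit the MXN at 7.32%, and sell the proceeds forward at 0.6604.
Profit = 115,487,661.69 − 113,479,229.95 = SEK 2,008,432.

SEK 2,008,432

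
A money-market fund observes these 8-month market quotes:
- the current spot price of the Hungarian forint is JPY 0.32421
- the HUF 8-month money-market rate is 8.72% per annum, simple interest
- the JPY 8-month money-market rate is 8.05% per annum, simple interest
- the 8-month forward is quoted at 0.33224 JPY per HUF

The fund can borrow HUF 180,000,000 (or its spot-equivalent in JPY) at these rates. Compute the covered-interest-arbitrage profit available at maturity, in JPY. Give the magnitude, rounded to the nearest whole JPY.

T = 8/12 years.
Route A — deposit HUF, sell forward: 180,000,000 × 1.0581333333 × 0.33224 = JPY 63,279,759.36.
Route B — convert at spot, deposit JPY: 180,000,000 × 0.32421 × 1.0536666667 = JPY 61,489,668.60.
The quoted forward overvalues HUF, so borrow JPY, buy HUF at spot, deposit the HUF at 8.72%, and sell the proceeds forward at 0.33224.
Profit = 63,279,759.36 − 61,489,668.60 = JPY 1,790,091.

JPY 1,790,091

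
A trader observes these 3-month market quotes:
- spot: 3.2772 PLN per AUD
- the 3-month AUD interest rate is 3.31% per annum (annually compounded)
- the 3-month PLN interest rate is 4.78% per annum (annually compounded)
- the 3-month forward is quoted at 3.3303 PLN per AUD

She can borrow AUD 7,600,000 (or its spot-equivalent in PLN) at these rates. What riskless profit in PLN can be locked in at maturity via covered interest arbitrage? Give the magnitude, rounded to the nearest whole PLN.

T = 3/12 years.
Route A — deposit AUD, sell forward: 7,600,000 × 1.0081742257 × 3.3303 = PLN 25,517,171.94.
Route B — convert at spot, deposit PLN: 7,600,000 × 3.2772 × 1.0117415795 = PLN 25,199,164.23.
The quoted forward overvalues AUD, so borrow PLN, buy AUD at spot, deposit the AUD at 3.31%, and sell the proceeds forward at 3.3303.
Profit = 25,517,171.94 − 25,199,164.23 = PLN 318,008.

PLN 318,008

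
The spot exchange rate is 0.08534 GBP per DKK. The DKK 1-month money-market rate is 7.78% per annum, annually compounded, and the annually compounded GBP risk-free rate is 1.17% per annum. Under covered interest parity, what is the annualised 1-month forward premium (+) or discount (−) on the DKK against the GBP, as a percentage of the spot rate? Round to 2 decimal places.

-6.31%

T = 1/12 years.
F = S · g_GBP/g_DKK = 0.08534 × 1.0009698/1.006263 = 0.08489109.
Annualised premium = (F − S)/S × (1/T) = (0.08489109 − 0.08534)/0.08534 ÷ (1/12) = -6.31%.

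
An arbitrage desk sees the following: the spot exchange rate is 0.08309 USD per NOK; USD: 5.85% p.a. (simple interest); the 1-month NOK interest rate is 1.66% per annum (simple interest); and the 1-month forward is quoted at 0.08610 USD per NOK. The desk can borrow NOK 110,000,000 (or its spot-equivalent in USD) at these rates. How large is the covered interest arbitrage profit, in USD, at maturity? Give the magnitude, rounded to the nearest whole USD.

USD 299,645

T = 1/12 years.
Invest the NOK and cover forward: 110,000,000 × 1.001383333 × 0.08610 = USD 9,484,101.55.
Convert at spot and invest in USD: 110,000,000 × 0.08309 × 1.004875 = USD 9,184,457.01.
The quoted forward overvalues NOK, so borrow USD, buy NOK at spot, deposit the NOK at 1.66%, and sell the proceeds forward at 0.08610.
Arbitrage profit = |9,484,101.55 − 9,184,457.01| = USD 299,645.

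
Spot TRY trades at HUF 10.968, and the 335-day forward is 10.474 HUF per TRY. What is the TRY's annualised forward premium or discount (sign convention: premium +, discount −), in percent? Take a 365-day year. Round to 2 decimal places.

T = 335/365 years.
Period premium: (10.474 − 10.968)/10.968 = -0.0450401.
×(1/T) gives -4.91% p.a.

-4.91%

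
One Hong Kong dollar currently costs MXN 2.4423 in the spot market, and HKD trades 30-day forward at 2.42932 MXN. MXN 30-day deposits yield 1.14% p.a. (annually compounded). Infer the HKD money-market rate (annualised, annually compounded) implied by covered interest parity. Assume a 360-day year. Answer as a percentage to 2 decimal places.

T = 30/360 years.
By CIP, F/S equals the MXN-to-HKD growth ratio: 2.42932/2.4423 = 0.9946853.
The MXN side grows by (1 + 0.0114)^(30/360) = 1.0009451.
So the HKD growth factor = 1.0062932.
r = 1.0062932^(360/30) − 1 = 0.078188 → 7.82%.

7.82%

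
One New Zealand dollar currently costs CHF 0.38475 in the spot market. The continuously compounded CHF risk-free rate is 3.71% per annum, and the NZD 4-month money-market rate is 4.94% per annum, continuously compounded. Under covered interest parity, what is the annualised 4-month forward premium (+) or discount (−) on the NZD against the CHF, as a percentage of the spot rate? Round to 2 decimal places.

T = 4/12 years.
No-arbitrage forward: 0.38475 × 1.0124435 / 1.016603 = 0.38317577 CHF/NZD.
(F − S)/S ÷ T = (0.38317577 − 0.38475)/0.38475/(4/12) = -0.012275 → -1.23%.

-1.23%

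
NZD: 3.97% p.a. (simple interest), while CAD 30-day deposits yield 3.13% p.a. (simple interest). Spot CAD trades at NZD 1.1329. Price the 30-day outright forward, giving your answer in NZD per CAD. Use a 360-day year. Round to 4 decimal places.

T = 30/360 years.
Growth of 1 NZD over T: 1 + 0.0397×30/360 = 1.0033083.
CAD accumulates by 1 + 0.0313×30/360 = 1.0026083.
Forward (NZD per CAD) = 1.1329 × 1.0033083 / 1.0026083 = 1.133691.

1.1337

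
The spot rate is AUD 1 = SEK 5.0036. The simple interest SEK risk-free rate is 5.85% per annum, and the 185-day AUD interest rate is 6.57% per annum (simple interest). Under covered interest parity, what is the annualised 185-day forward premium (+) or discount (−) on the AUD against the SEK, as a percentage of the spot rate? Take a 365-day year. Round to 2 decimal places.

-0.70%

T = 185/365 years.
No-arbitrage forward: 5.0036 × 1.0296507 / 1.033300 = 4.9859288 SEK/AUD.
(F − S)/S ÷ T = (4.9859288 − 5.0036)/5.0036/(185/365) = -0.006968 → -0.70%.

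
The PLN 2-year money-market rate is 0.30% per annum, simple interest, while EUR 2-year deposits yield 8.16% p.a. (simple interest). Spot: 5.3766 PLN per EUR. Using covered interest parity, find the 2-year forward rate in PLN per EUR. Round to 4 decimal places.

4.6500

T = 2 years.
PLN growth factor: 1 + 0.0030×2 = 1.006000.
EUR growth factor: 1 + 0.0816×2 = 1.163200.
CIP: F = S · (grow PLN)/(grow EUR) = 5.3766 × 1.006000/1.163200 = 4.649982 PLN per EUR.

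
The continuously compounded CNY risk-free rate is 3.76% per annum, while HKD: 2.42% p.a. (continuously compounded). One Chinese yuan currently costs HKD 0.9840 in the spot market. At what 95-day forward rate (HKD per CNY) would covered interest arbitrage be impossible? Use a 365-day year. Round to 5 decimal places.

0.98057

T = 95/365 years.
Growth of 1 HKD over T: e^(0.0242×95/365) = 1.0063185.
CNY growth factor: e^(0.0376×95/365) = 1.0098343.
Forward (HKD per CNY) = 0.984 × 1.0063185 / 1.0098343 = 0.9805741.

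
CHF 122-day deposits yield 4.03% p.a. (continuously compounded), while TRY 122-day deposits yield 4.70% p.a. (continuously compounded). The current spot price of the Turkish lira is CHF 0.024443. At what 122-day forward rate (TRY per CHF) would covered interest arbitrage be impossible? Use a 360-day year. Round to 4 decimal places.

41.0045

T = 122/360 years.
CHF accumulates by e^(0.0403×122/360) = 1.01375091.
Growth of 1 TRY over T: e^(0.0470×122/360) = 1.0160553.
CIP: F = S · (grow CHF)/(grow TRY) = 0.024443 × 1.01375091/1.0160553 = 0.024387564 CHF per TRY.
Quoted the other way: 1/0.024387564 = 41.0045 TRY per CHF.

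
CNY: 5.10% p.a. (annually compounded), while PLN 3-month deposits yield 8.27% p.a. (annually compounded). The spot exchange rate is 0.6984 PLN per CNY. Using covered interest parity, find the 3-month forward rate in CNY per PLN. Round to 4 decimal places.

T = 3/12 years.
Growth of 1 PLN over T: (1 + 0.0827)^(3/12) = 1.0200631.
Growth of 1 CNY over T: (1 + 0.0510)^(3/12) = 1.0125132.
Forward (PLN per CNY) = 0.6984 × 1.0200631 / 1.0125132 = 0.7036077.
Invert for CNY per PLN: 1 / 0.7036077 = 1.4212.

1.4212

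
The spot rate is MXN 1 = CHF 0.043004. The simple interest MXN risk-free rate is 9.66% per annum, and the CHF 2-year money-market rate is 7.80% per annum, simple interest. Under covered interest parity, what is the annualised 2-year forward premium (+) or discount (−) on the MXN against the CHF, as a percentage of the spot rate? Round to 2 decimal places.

-1.56%

T = 2 years.
F = S · g_CHF/g_MXN = 0.043004 × 1.156000/1.193200 = 0.041663279.
(F − S)/S ÷ T = (0.041663279 − 0.043004)/0.043004/2 = -0.015588 → -1.56%.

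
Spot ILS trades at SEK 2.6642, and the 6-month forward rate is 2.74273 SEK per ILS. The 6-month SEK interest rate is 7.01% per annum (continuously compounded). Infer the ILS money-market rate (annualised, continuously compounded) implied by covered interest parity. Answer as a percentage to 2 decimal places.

T = 6/12 years.
CIP gives F = S · g_SEK/g_ILS, so g_SEK/g_ILS = 2.74273/2.6642 = 1.0294760.
The SEK side grows by e^(0.0701×6/12) = 1.0356715.
That pins the ILS growth at 1.0060181.
r = ln(1.0060181)/(6/12) = 0.012000 → 1.20%.

1.20%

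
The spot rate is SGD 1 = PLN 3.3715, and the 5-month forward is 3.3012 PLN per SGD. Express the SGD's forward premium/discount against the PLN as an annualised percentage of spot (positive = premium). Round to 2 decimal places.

T = 5/12 years.
SGD trades forward at -2.08513% vs spot over the period.
Annualise by dividing by T: -0.0208513 / (5/12) = -0.050043 → -5.00%.

-5.00%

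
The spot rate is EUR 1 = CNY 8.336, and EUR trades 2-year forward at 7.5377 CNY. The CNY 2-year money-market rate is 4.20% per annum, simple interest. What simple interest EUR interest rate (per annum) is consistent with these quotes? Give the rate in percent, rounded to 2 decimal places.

T = 2 years.
By CIP, F/S equals the CNY-to-EUR growth ratio: 7.5377/8.336 = 0.9042346.
CNY growth factor: 1 + 0.0420×2 = 1.084000.
So the EUR growth factor = 1.1988039.
r = (1.1988039 − 1)/2 = 0.099402 → 9.94%.

9.94%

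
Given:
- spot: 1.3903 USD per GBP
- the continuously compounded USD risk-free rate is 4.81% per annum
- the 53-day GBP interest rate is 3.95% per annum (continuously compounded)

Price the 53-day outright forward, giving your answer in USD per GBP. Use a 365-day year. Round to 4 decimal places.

T = 53/365 years.
Growth of 1 USD over T: e^(0.0481×53/365) = 1.0070088.
Growth of 1 GBP over T: e^(0.0395×53/365) = 1.0057521.
CIP: F = S · (grow USD)/(grow GBP) = 1.3903 × 1.0070088/1.0057521 = 1.392037 USD per GBP.

1.3920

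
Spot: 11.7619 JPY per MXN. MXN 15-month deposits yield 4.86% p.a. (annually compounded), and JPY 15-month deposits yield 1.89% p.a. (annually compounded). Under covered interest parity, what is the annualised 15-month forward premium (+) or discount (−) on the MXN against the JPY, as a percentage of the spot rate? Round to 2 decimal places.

-2.82%

T = 15/12 years.
F = S · g_JPY/g_MXN = 11.7619 × 1.0236806/1.0611147 = 11.3469626.
(F − S)/S ÷ T = (11.3469626 − 11.7619)/11.7619/(15/12) = -0.028222 → -2.82%.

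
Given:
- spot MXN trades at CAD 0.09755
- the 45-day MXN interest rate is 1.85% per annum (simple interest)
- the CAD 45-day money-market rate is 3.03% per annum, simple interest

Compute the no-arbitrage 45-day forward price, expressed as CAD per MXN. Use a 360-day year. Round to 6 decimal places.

0.097694

T = 45/360 years.
Growth of 1 CAD over T: 1 + 0.0303×45/360 = 1.0037875.
MXN growth factor: 1 + 0.0185×45/360 = 1.0023125.
So F = 0.09755 × 1.0037875 / 1.0023125 = 0.09769355 (CAD/MXN).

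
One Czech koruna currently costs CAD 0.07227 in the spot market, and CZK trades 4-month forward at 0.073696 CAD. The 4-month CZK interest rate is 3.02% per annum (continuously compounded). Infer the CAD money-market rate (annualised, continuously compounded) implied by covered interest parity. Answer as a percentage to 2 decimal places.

T = 4/12 years.
F/S = 0.073696/0.07227 = 1.0197316 = (growth of CAD) / (growth of CZK).
CZK growth factor: e^(0.0302×4/12) = 1.0101175.
Hence g_CAD = 1.0300487.
r = ln(1.0300487)/(4/12) = 0.088818 → 8.88%.

8.88%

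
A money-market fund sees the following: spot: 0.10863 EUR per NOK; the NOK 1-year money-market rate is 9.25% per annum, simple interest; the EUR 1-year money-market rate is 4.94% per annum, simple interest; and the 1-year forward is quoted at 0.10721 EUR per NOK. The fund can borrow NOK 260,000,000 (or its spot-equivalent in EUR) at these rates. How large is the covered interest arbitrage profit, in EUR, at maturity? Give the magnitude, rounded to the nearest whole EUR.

EUR 813,957

T = 1 year.
Keep in NOK, deliver into the forward: 260,000,000·1.092500·0.10721 = EUR 30,453,000.50.
Swap to EUR now, deposit: 260,000,000·0.10863·1.049400 = EUR 29,639,043.72.
The quoted forward overvalues NOK, so borrow EUR, buy NOK at spot, deposit the NOK at 9.25%, and sell the proceeds forward at 0.10721.
The gap between the two covered legs is EUR 813,957.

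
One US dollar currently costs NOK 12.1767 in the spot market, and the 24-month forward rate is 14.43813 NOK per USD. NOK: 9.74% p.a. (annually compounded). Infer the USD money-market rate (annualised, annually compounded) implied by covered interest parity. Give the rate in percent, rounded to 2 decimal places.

T = 2 years.
By CIP, F/S equals the NOK-to-USD growth ratio: 14.43813/12.1767 = 1.1857178.
The NOK side grows by (1 + 0.0974)^2 = 1.2042868.
So the USD growth factor = 1.0156606.
Annualise: 1.0156606^(1/2) − 1 = 0.007800 = 0.78%.

0.78%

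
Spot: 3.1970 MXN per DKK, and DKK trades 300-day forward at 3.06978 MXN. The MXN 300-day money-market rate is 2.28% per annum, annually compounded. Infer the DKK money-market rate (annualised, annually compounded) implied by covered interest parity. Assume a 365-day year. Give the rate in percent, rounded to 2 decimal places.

7.46%

T = 300/365 years.
CIP gives F = S · g_MXN/g_DKK, so g_MXN/g_DKK = 3.06978/3.197 = 0.9602064.
The MXN side grows by (1 + 0.0228)^(300/365) = 1.018702.
So the DKK growth factor = 1.0609198.
r = 1.0609198^(365/300) − 1 = 0.074601 → 7.46%.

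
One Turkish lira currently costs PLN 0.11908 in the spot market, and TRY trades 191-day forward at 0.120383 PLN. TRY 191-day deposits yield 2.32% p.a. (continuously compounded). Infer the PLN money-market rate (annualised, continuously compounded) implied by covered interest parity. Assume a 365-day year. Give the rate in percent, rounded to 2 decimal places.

4.40%

T = 191/365 years.
F/S = 0.120383/0.11908 = 1.0109422 = (growth of PLN) / (growth of TRY).
TRY growth factor: e^(0.0232×191/365) = 1.0122143.
That pins the PLN growth at 1.0232902.
Take logs: ln 1.0232902 / (191/365) = 0.043997, so 4.40%.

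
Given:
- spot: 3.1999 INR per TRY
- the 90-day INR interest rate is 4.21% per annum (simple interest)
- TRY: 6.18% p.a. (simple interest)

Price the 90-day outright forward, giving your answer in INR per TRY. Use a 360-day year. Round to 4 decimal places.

3.1844

T = 90/360 years.
INR accumulates by 1 + 0.0421×90/360 = 1.010525.
Growth of 1 TRY over T: 1 + 0.0618×90/360 = 1.015450.
CIP: F = S · (grow INR)/(grow TRY) = 3.1999 × 1.010525/1.015450 = 3.184380 INR per TRY.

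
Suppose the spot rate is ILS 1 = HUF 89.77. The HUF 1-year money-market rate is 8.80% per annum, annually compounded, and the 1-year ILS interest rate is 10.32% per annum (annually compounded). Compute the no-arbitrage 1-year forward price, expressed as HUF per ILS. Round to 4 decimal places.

T = 1 year.
HUF growth factor: (1 + 0.0880)^1 = 1.088000.
ILS accumulates by (1 + 0.1032)^1 = 1.103200.
Forward (HUF per ILS) = 89.77 × 1.088000 / 1.103200 = 88.533140.

88.5331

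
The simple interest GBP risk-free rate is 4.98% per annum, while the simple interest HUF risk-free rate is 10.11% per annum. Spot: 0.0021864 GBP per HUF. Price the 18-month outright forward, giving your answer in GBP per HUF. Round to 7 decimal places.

0.0020403

T = 18/12 years.
GBP accumulates by 1 + 0.0498×18/12 = 1.074700.
HUF accumulates by 1 + 0.1011×18/12 = 1.151650.
So F = 0.0021864 × 1.074700 / 1.151650 = 0.002040311 (GBP/HUF).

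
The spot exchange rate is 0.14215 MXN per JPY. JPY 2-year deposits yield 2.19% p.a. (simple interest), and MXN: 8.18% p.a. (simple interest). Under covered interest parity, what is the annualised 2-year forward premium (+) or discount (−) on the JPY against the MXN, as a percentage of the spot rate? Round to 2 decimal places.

+5.74%

T = 2 years.
No-arbitrage forward: 0.14215 × 1.163600 / 1.043800 = 0.15846497 MXN/JPY.
Annualised premium = (F − S)/S × (1/T) = (0.15846497 − 0.14215)/0.14215 ÷ 2 = 5.74%.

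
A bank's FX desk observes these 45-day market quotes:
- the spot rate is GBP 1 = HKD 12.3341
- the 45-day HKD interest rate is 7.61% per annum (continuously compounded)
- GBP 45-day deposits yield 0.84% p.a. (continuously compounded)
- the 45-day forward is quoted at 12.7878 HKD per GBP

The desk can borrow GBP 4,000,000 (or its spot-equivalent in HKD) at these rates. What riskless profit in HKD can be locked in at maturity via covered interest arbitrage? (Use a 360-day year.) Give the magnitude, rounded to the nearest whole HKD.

T = 45/360 years.
Invest the GBP and cover forward: 4,000,000 × 1.0010505514 × 12.7878 = HKD 51,204,936.96.
Convert at spot and invest in HKD: 4,000,000 × 12.3341 × 1.0095578876 = HKD 49,807,951.77.
The quoted forward overvalues GBP, so borrow HKD, buy GBP at spot, deposit the GBP at 0.84%, and sell the proceeds forward at 12.7878.
The gap between the two covered legs is HKD 1,396,985.

HKD 1,396,985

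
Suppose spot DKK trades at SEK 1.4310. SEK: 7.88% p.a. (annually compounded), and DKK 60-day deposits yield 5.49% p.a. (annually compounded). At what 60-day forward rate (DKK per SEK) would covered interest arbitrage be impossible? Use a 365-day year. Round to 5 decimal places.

T = 60/365 years.
SEK accumulates by (1 + 0.0788)^(60/365) = 1.0125464.
DKK accumulates by (1 + 0.0549)^(60/365) = 1.0088243.
So F = 1.431 × 1.0125464 / 1.0088243 = 1.436280 (SEK/DKK).
Invert for DKK per SEK: 1 / 1.436280 = 0.69624.

0.69624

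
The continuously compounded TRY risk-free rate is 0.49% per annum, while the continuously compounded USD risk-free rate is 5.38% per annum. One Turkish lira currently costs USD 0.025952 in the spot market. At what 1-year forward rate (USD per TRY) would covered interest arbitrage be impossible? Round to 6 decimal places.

T = 1 year.
USD growth factor: e^(0.0538×1) = 1.0552735.
TRY accumulates by e^(0.0049×1) = 1.004912.
CIP: F = S · (grow USD)/(grow TRY) = 0.025952 × 1.0552735/1.004912 = 0.02725259 USD per TRY.

0.027253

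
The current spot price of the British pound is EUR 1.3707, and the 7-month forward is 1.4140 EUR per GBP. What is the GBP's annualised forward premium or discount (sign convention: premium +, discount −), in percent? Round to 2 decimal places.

T = 7/12 years.
Period premium: (1.4140 − 1.3707)/1.3707 = 0.0315897.
Annualise by dividing by T: 0.0315897 / (7/12) = 0.054154 → 5.42%.

+5.42%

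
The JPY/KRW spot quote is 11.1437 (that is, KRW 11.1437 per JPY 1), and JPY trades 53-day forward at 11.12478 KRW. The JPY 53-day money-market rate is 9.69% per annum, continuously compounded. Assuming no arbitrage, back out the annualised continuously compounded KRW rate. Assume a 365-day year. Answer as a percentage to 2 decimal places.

T = 53/365 years.
CIP gives F = S · g_KRW/g_JPY, so g_KRW/g_JPY = 11.12478/11.1437 = 0.9983022.
JPY growth factor: e^(0.0969×53/365) = 1.0141699.
Hence g_KRW = 1.012448.
r = ln(1.012448)/(53/365) = 0.085198 → 8.52%.

8.52%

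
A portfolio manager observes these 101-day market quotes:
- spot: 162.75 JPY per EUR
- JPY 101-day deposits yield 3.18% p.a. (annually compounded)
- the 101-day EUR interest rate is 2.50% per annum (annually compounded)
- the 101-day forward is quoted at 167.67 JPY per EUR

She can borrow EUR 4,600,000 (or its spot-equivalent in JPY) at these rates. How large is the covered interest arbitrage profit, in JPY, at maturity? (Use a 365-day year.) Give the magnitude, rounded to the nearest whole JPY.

JPY 21,406,719

T = 101/365 years.
Route A — deposit EUR, sell forward: 4,600,000 × 1.00685614683 × 167.67 = JPY 776,570,022.64.
Route B — convert at spot, deposit JPY: 4,600,000 × 162.75 × 1.00870006538 = JPY 755,163,303.95.
The quoted forward overvalues EUR, so borrow JPY, buy EUR at spot, deposit the EUR at 2.50%, and sell the proceeds forward at 167.67.
The gap between the two covered legs is JPY 21,406,719.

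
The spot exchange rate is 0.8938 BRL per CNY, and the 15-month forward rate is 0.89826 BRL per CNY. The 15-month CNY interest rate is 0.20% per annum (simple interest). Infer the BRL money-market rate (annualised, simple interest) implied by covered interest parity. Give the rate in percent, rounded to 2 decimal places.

0.60%

T = 15/12 years.
F/S = 0.89826/0.8938 = 1.0049899 = (growth of BRL) / (growth of CNY).
CNY growth factor: 1 + 0.0020×15/12 = 1.002500.
Hence g_BRL = 1.0075024.
(1.0075024 − 1)/T = 0.006002, i.e. 0.60%.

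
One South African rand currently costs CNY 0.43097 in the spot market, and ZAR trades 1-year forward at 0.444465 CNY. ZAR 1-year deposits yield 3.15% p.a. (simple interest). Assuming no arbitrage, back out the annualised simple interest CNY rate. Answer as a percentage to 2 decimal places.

6.38%

T = 1 year.
CIP gives F = S · g_CNY/g_ZAR, so g_CNY/g_ZAR = 0.444465/0.43097 = 1.0313131.
The ZAR side grows by 1 + 0.0315×1 = 1.031500.
That pins the CNY growth at 1.0637995.
(1.0637995 − 1)/T = 0.063800, i.e. 6.38%.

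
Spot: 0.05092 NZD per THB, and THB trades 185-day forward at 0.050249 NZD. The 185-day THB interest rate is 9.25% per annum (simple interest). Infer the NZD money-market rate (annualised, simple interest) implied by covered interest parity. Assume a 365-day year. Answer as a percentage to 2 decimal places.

6.53%

T = 185/365 years.
CIP gives F = S · g_NZD/g_THB, so g_NZD/g_THB = 0.050249/0.05092 = 0.9868225.
The THB side grows by 1 + 0.0925×185/365 = 1.0468836.
Hence g_NZD = 1.0330883.
(1.0330883 − 1)/T = 0.065282, i.e. 6.53%.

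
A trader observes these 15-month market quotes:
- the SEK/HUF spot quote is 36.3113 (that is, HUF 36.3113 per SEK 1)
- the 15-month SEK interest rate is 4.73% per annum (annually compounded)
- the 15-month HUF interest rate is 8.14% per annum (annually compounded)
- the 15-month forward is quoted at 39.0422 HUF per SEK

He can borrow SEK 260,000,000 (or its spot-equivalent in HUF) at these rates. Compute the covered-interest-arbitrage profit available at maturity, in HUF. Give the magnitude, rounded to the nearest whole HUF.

HUF 343,520,067

T = 15/12 years.
Route A — deposit SEK, sell forward: 260,000,000 × 1.059470526201 × 39.0422 = HUF 10,754,655,646.29.
Route B — convert at spot, deposit HUF: 260,000,000 × 36.3113 × 1.102764956098 = HUF 10,411,135,579.09.
The quoted forward overvalues SEK, so borrow HUF, buy SEK at spot, deposit the SEK at 4.73%, and sell the proceeds forward at 39.0422.
Profit = 10,754,655,646.29 − 10,411,135,579.09 = HUF 343,520,067.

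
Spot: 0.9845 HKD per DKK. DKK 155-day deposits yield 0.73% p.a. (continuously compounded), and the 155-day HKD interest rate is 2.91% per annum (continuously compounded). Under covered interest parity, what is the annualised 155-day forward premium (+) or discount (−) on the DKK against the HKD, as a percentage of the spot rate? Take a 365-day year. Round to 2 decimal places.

+2.19%

T = 155/365 years.
No-arbitrage forward: 0.9845 × 1.0124342 / 1.0031048 = 0.9936564 HKD/DKK.
Annualised premium = (F − S)/S × (1/T) = (0.9936564 − 0.9845)/0.9845 ÷ (155/365) = 2.19%.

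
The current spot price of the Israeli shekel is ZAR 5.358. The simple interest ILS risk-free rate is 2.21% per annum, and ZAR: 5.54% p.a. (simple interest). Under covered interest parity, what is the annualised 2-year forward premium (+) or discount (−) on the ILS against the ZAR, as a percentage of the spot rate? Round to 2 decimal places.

+3.19%

T = 2 years.
F = S · g_ZAR/g_ILS = 5.358 × 1.110800/1.044200 = 5.699738.
(F − S)/S ÷ T = (5.699738 − 5.358)/5.358/2 = 0.031890 → 3.19%.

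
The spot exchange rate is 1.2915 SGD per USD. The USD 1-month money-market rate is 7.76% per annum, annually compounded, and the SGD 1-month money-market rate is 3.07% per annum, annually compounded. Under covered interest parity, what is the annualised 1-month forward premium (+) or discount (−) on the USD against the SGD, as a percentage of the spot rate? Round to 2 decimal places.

-4.44%

T = 1/12 years.
No-arbitrage forward: 1.2915 × 1.002523 / 1.0062475 = 1.2867197 SGD/USD.
Annualised premium = (F − S)/S × (1/T) = (1.2867197 − 1.2915)/1.2915 ÷ (1/12) = -4.44%.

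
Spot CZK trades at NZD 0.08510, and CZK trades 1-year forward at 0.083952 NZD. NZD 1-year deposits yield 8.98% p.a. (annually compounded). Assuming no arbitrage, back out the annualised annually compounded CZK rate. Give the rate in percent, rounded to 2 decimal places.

T = 1 year.
By CIP, F/S equals the NZD-to-CZK growth ratio: 0.083952/0.0851 = 0.9865100.
NZD growth factor: (1 + 0.0898)^1 = 1.089800.
That pins the CZK growth at 1.1047024.
Annualise: 1.1047024^(1/1) − 1 = 0.104702 = 10.47%.

10.47%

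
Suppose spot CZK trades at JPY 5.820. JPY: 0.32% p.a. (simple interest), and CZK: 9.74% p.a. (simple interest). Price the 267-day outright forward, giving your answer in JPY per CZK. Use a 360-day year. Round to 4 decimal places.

T = 267/360 years.
JPY growth factor: 1 + 0.0032×267/360 = 1.0023733.
Growth of 1 CZK over T: 1 + 0.0974×267/360 = 1.0722383.
So F = 5.82 × 1.0023733 / 1.0722383 = 5.440780 (JPY/CZK).

5.4408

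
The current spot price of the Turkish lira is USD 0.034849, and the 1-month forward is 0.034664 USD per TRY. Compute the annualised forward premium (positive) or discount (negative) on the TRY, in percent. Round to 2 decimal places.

T = 1/12 years.
TRY trades forward at -0.53086% vs spot over the period.
Per annum: -0.0053086 / (1/12) = -0.063703 = -6.37%.

-6.37%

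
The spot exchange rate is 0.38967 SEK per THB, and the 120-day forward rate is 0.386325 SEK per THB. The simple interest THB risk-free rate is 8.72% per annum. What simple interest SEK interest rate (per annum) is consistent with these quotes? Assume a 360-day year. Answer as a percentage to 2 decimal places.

T = 120/360 years.
F/S = 0.386325/0.38967 = 0.9914158 = (growth of SEK) / (growth of THB).
THB growth factor: 1 + 0.0872×120/360 = 1.0290667.
That pins the SEK growth at 1.020233.
r = (1.020233 − 1)/(120/360) = 0.060699 → 6.07%.

6.07%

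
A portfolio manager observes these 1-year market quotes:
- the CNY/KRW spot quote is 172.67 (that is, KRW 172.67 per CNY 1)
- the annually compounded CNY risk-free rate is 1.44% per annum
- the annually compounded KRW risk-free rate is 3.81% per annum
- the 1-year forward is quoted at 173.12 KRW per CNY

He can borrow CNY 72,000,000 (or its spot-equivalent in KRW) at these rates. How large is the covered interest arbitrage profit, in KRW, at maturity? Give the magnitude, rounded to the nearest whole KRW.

T = 1 year.
Keep in CNY, deliver into the forward: 72,000,000·1.014400·173.12 = KRW 12,644,130,816.00.
Swap to KRW now, deposit: 72,000,000·172.67·1.038100 = KRW 12,905,908,344.00.
The quoted forward undervalues CNY, so borrow CNY, convert to KRW at spot, deposit the KRW at 3.81%, and buy CNY forward at 173.12 to cover the loan.
Arbitrage profit = |12,644,130,816.00 − 12,905,908,344.00| = KRW 261,777,528.

KRW 261,777,528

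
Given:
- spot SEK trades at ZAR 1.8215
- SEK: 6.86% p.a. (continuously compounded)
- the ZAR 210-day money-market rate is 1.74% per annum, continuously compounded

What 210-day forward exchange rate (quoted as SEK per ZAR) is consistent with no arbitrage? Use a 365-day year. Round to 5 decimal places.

T = 210/365 years.
ZAR growth factor: e^(0.0174×210/365) = 1.0100612.
SEK growth factor: e^(0.0686×210/365) = 1.0402577.
So F = 1.8215 × 1.0100612 / 1.0402577 = 1.768626 (ZAR/SEK).
Invert for SEK per ZAR: 1 / 1.768626 = 0.56541.

0.56541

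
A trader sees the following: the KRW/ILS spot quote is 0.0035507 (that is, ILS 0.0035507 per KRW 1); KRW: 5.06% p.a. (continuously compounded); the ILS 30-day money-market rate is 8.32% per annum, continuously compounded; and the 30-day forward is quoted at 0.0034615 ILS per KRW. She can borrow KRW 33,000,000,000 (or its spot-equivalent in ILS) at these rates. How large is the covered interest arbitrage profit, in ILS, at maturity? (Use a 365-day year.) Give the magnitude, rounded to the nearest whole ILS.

ILS 3,271,559

T = 30/365 years.
Keep in KRW, deliver into the forward: 33,000,000,000·1.00416756435·0.0034615 = ILS 114,705,558.79.
Swap to ILS now, deposit: 33,000,000,000·0.0035507·1.00686179111 = ILS 117,977,117.34.
The quoted forward undervalues KRW, so borrow KRW, convert to ILS at spot, deposit the ILS at 8.32%, and buy KRW forward at 0.0034615 to cover the loan.
Arbitrage profit = |114,705,558.79 − 117,977,117.34| = ILS 3,271,559.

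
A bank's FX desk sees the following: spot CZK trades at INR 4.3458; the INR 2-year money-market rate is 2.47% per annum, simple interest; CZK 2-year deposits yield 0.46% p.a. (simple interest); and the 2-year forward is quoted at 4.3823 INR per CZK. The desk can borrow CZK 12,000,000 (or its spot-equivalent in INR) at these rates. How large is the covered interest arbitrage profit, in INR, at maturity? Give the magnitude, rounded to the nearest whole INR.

T = 2 years.
Invest the CZK and cover forward: 12,000,000 × 1.009200 × 4.3823 = INR 53,071,405.92.
Convert at spot and invest in INR: 12,000,000 × 4.3458 × 1.049400 = INR 54,725,790.24.
The quoted forward undervalues CZK, so borrow CZK, convert to INR at spot, deposit the INR at 2.47%, and buy CZK forward at 4.3823 to cover the loan.
Arbitrage profit = |53,071,405.92 − 54,725,790.24| = INR 1,654,384.

INR 1,654,384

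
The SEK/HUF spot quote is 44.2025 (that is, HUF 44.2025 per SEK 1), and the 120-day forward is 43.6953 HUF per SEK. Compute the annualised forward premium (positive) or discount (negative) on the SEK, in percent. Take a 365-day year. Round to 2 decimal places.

-3.49%

T = 120/365 years.
Period premium: (43.6953 − 44.2025)/44.2025 = -0.0114745.
×(1/T) gives -3.49% p.a.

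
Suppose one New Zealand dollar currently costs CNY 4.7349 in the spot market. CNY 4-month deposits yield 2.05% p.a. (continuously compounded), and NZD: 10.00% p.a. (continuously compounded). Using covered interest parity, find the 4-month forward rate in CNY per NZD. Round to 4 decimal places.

T = 4/12 years.
CNY accumulates by e^(0.0205×4/12) = 1.0068567.
NZD accumulates by e^(0.1000×4/12) = 1.0338951.
CIP: F = S · (grow CNY)/(grow NZD) = 4.7349 × 1.0068567/1.0338951 = 4.611073 CNY per NZD.

4.6111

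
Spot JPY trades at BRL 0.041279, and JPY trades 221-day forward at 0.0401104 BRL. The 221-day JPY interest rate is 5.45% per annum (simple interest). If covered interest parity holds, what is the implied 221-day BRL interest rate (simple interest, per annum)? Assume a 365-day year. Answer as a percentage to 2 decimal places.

T = 221/365 years.
F/S = 0.0401104/0.041279 = 0.9716902 = (growth of BRL) / (growth of JPY).
The JPY side grows by 1 + 0.0545×221/365 = 1.0329986.
That pins the BRL growth at 1.0037546.
(1.0037546 − 1)/T = 0.006201, i.e. 0.62%.

0.62%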